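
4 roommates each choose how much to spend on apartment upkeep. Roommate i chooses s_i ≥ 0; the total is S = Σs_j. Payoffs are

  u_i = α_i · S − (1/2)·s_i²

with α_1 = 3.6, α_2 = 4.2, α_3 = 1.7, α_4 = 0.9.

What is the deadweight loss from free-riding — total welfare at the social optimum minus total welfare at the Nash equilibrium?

Roommate i's FOC: ∂u_i/∂s_i = α_i − s_i = 0, so s_i* = α_i.
NE contributions = (3.6, 4.2, 1.7, 0.9); S = 10.4.
W^NE = (Σα)·S − ½Σα_i² = 10.4² − ½·34.3 = 91.01.
Planner sets s_i = Σα_j = 10.4 for every i, so S^SO = 4·10.4 = 41.6.
W^SO = (Σα)·S^SO − ½·4·(Σα)² = (4/2)·10.4² = 216.32.
Deadweight loss = W^SO − W^NE = 125.31.

125.31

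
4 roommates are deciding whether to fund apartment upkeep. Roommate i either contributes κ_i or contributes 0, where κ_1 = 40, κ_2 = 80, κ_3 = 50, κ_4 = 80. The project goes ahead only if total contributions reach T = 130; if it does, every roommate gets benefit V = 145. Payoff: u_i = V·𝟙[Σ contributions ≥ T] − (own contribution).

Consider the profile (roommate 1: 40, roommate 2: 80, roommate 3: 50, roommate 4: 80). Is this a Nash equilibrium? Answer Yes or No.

Total = 250 ≥ 130: provided.
Roommate 1 (pledges 40, payoff 105): dropping to 0 → total 210, payoff 145. Profitable deviation.

No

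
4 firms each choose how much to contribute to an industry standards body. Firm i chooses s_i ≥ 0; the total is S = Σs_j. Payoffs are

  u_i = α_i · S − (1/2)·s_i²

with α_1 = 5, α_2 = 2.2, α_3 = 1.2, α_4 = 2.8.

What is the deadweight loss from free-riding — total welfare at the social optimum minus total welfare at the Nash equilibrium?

Firm i's FOC: ∂u_i/∂s_i = α_i − s_i = 0, so s_i* = α_i.
NE contributions = (5, 2.2, 1.2, 2.8); S = 11.2.
W^NE = (Σα)·S − ½Σα_i² = 11.2² − ½·39.12 = 105.88.
Planner sets s_i = Σα_j = 11.2 for every i, so S^SO = 4·11.2 = 44.8.
W^SO = (Σα)·S^SO − ½·4·(Σα)² = (4/2)·11.2² = 250.88.
Deadweight loss = W^SO − W^NE = 145.

145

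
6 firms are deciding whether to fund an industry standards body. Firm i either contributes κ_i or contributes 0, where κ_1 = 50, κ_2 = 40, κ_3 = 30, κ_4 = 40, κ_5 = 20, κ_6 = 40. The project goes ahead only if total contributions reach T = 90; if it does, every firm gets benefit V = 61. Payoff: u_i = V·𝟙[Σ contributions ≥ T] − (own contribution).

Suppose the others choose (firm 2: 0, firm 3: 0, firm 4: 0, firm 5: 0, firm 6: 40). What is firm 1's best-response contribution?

Others' total = 40. Contributing 50 brings total to 90 ≥ 90: gain V − κ_1 = 11.
Best response: 50.

50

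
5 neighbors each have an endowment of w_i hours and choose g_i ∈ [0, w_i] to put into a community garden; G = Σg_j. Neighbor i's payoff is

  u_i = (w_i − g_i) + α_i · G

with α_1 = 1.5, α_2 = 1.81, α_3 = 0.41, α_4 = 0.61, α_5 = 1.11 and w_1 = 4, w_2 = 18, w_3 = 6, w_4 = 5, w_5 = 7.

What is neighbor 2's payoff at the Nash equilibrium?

∂u_i/∂g_i = α_i − 1, so neighbor i contributes w_i if α_i > 1, else 0.
α_i > 1 for i ∈ {1, 2, 5}; NE contributions (4, 18, 0, 0, 7), G = 29.
u_2 = (18 − 18) + 1.81·29 = 52.49.

52.49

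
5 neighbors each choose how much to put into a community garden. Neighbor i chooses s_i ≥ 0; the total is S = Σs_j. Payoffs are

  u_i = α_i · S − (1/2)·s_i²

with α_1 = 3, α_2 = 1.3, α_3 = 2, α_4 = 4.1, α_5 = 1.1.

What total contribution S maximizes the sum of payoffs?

Planner FOC: ∂(Σu_j)/∂s_i = (Σα_j) − s_i = 0, so s_i^SO = Σα_j = 11.5 for every i; S^SO = 57.5.

57.5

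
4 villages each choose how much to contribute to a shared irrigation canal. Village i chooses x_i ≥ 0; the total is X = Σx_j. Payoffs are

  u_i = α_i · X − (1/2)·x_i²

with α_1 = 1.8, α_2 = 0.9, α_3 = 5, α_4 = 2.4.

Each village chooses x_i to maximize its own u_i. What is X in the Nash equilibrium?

Village i's FOC: ∂u_i/∂x_i = α_i − x_i = 0, so x_i* = α_i.
NE contributions = (1.8, 0.9, 5, 2.4); X = 10.1.

10.1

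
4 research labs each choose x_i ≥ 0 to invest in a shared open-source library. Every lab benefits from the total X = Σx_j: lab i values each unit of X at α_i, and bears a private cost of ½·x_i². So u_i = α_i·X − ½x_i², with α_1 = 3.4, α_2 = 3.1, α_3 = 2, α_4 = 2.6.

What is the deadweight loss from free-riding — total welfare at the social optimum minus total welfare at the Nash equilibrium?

Lab i's FOC: ∂u_i/∂x_i = α_i − x_i = 0, so x_i* = α_i.
NE contributions = (3.4, 3.1, 2, 2.6); X = 11.1.
W^NE = (Σα)·X − ½Σα_i² = 11.1² − ½·31.93 = 107.245.
Planner sets x_i = Σα_j = 11.1 for every i, so X^SO = 4·11.1 = 44.4.
W^SO = (Σα)·X^SO − ½·4·(Σα)² = (4/2)·11.1² = 246.42.
Deadweight loss = W^SO − W^NE = 139.175.

139.175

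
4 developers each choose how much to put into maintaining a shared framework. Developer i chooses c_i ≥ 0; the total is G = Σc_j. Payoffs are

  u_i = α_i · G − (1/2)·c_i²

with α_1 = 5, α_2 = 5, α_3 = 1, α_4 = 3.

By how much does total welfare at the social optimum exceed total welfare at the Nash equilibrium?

226

Developer i's FOC: ∂u_i/∂c_i = α_i − c_i = 0, so c_i* = α_i.
NE contributions = (5, 5, 1, 3); G = 14.
W^NE = (Σα)·G − ½Σα_i² = 14² − ½·60 = 166.
Planner sets c_i = Σα_j = 14 for every i, so G^SO = 4·14 = 56.
W^SO = (Σα)·G^SO − ½·4·(Σα)² = (4/2)·14² = 392.
Deadweight loss = W^SO − W^NE = 226.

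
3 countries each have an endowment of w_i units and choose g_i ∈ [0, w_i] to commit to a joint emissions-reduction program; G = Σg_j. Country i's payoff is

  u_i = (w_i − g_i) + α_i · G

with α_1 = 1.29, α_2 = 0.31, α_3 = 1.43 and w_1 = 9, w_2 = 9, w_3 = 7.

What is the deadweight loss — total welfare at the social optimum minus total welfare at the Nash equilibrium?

18.27

∂u_i/∂g_i = α_i − 1, so country i contributes w_i if α_i > 1, else 0.
α_i > 1 for i ∈ {1, 3}; NE contributions (9, 0, 7), G = 16.
W^NE = Σw_i − G^NE + (Σα_i)·G^NE = 25 + 2.03·16 = 57.48.
Planner: ∂(Σu_j)/∂g_i = Σα_j − 1 = 2.03 > 0, so everyone contributes w_i; G^SO = 25, W^SO = 25 + 2.03·25 = 75.75.
Deadweight loss = 18.27.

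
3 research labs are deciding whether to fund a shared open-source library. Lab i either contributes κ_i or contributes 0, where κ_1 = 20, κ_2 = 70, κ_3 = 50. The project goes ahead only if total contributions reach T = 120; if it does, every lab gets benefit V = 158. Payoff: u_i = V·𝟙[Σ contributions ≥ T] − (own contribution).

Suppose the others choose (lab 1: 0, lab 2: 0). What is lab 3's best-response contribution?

0

Others' total = 0. Even contributing 50 gives 50 < 120: no benefit either way.
Best response: 0.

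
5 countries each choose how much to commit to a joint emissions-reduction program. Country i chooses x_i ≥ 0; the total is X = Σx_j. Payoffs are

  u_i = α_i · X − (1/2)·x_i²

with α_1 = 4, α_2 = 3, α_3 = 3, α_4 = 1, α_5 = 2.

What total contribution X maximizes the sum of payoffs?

Planner FOC: ∂(Σu_j)/∂x_i = (Σα_j) − x_i = 0, so x_i^SO = Σα_j = 13 for every i; X^SO = 65.

65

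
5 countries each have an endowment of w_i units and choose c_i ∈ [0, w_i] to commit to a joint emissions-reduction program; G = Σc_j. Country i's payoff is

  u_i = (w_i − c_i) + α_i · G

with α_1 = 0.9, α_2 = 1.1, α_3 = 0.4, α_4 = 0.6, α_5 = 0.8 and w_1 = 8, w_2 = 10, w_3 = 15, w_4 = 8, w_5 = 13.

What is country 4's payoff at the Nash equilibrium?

∂u_i/∂c_i = α_i − 1, so country i contributes w_i if α_i > 1, else 0.
α_i > 1 for i ∈ {2}; NE contributions (0, 10, 0, 0, 0), G = 10.
u_4 = (8 − 0) + 0.6·10 = 14.

14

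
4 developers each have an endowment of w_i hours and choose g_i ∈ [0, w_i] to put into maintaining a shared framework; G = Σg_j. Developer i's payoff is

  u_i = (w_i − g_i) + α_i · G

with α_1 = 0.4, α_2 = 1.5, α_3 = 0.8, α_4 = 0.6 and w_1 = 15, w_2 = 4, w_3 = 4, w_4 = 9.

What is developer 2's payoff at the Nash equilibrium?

6

∂u_i/∂g_i = α_i − 1, so developer i contributes w_i if α_i > 1, else 0.
α_i > 1 for i ∈ {2}; NE contributions (0, 4, 0, 0), G = 4.
u_2 = (4 − 4) + 1.5·4 = 6.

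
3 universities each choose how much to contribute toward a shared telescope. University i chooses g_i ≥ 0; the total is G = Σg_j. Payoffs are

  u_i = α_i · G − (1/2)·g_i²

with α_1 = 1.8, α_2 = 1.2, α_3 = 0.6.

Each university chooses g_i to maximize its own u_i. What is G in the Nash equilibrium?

University i's FOC: ∂u_i/∂g_i = α_i − g_i = 0, so g_i* = α_i.
NE contributions = (1.8, 1.2, 0.6); G = 3.6.

3.6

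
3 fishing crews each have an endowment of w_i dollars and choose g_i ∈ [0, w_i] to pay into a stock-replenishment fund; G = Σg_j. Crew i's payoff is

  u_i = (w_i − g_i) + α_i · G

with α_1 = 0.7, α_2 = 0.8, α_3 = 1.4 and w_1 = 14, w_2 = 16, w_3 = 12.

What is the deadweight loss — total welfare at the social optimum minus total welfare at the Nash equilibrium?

∂u_i/∂g_i = α_i − 1, so crew i contributes w_i if α_i > 1, else 0.
α_i > 1 for i ∈ {3}; NE contributions (0, 0, 12), G = 12.
W^NE = Σw_i − G^NE + (Σα_i)·G^NE = 42 + 1.9·12 = 64.8.
Planner: ∂(Σu_j)/∂g_i = Σα_j − 1 = 1.9 > 0, so everyone contributes w_i; G^SO = 42, W^SO = 42 + 1.9·42 = 121.8.
Deadweight loss = 57.

57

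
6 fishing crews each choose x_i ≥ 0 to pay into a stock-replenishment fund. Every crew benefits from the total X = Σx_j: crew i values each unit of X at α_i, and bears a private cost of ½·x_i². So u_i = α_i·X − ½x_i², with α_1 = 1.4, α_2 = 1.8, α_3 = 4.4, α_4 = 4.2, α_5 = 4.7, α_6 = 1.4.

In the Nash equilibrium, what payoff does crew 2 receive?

30.6

Crew i's FOC: ∂u_i/∂x_i = α_i − x_i = 0, so x_i* = α_i.
NE contributions = (1.4, 1.8, 4.4, 4.2, 4.7, 1.4); X = 17.9.
u_2 = α_2·X − ½·(x_2)² = 1.8·17.9 − ½·1.8² = 30.6.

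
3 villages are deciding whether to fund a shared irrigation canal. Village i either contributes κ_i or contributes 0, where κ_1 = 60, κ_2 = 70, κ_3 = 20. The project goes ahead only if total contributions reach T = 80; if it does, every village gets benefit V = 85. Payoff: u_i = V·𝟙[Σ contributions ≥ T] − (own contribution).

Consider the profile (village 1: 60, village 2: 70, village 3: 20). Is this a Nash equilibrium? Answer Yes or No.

Total = 150 ≥ 80: provided.
Village 1 (pledges 60, payoff 25): dropping to 0 → total 90, payoff 85. Profitable deviation.

No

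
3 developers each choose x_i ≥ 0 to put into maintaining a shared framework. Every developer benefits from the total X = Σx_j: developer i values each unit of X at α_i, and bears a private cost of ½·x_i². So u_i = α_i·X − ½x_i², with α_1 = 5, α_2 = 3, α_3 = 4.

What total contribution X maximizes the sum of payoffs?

Planner FOC: ∂(Σu_j)/∂x_i = (Σα_j) − x_i = 0, so x_i^SO = Σα_j = 12 for every i; X^SO = 36.

36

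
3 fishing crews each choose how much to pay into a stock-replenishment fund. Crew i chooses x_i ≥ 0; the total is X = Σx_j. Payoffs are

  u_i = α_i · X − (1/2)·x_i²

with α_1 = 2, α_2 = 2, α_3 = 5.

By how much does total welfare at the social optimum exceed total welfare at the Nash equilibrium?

Crew i's FOC: ∂u_i/∂x_i = α_i − x_i = 0, so x_i* = α_i.
NE contributions = (2, 2, 5); X = 9.
W^NE = (Σα)·X − ½Σα_i² = 9² − ½·33 = 64.5.
Planner sets x_i = Σα_j = 9 for every i, so X^SO = 3·9 = 27.
W^SO = (Σα)·X^SO − ½·3·(Σα)² = (3/2)·9² = 121.5.
Deadweight loss = W^SO − W^NE = 57.

57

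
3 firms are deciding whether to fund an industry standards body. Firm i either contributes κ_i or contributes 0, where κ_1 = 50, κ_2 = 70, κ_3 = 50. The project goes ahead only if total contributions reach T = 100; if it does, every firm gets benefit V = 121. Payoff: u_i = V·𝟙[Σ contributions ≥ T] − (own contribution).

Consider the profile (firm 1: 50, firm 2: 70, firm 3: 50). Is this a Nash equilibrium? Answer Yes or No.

No

Total = 170 ≥ 100: provided.
Firm 1 (pledges 50, payoff 71): dropping to 0 → total 120, payoff 121. Profitable deviation.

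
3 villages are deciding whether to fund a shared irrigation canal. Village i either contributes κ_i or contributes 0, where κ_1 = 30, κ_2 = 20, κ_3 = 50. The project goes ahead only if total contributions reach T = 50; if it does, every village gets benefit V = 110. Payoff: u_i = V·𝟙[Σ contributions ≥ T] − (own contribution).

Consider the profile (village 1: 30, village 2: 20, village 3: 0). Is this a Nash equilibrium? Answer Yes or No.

Total = 50 ≥ 50: provided.
Village 1 (pledges 30, payoff 80): dropping to 0 → total 20, payoff 0. No gain.
Village 2 (pledges 20, payoff 90): dropping to 0 → total 30, payoff 0. No gain.
Village 3 (pledges 0, payoff 110): pledging 50 → total 100, payoff 60. No gain.

Yes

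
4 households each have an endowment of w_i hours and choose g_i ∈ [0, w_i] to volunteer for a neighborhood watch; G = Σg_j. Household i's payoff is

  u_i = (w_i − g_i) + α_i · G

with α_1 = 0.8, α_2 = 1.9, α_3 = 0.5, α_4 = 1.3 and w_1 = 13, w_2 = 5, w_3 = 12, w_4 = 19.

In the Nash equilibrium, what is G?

∂u_i/∂g_i = α_i − 1, so household i contributes w_i if α_i > 1, else 0.
α_i > 1 for i ∈ {2, 4}; NE contributions (0, 5, 0, 19), G = 24.

24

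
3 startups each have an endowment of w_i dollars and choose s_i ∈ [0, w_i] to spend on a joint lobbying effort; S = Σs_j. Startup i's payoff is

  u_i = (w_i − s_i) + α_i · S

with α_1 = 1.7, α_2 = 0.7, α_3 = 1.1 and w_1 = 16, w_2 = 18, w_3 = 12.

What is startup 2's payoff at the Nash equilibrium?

∂u_i/∂s_i = α_i − 1, so startup i contributes w_i if α_i > 1, else 0.
α_i > 1 for i ∈ {1, 3}; NE contributions (16, 0, 12), S = 28.
u_2 = (18 − 0) + 0.7·28 = 37.6.

37.6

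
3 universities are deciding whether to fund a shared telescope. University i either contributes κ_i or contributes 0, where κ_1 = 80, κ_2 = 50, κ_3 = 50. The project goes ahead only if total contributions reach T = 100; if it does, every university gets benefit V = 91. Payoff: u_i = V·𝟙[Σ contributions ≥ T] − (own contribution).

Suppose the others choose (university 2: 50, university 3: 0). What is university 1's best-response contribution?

80

Others' total = 50. Contributing 80 brings total to 130 ≥ 100: gain V − κ_1 = 11.
Best response: 80.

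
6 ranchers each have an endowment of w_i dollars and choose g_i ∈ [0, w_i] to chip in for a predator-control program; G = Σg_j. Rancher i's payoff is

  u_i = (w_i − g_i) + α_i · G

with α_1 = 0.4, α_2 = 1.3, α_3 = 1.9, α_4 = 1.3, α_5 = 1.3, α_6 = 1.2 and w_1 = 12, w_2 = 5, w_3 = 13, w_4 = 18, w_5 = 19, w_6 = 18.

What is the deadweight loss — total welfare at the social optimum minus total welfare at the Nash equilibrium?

∂u_i/∂g_i = α_i − 1, so rancher i contributes w_i if α_i > 1, else 0.
α_i > 1 for i ∈ {2, 3, 4, 5, 6}; NE contributions (0, 5, 13, 18, 19, 18), G = 73.
W^NE = Σw_i − G^NE + (Σα_i)·G^NE = 85 + 6.4·73 = 552.2.
Planner: ∂(Σu_j)/∂g_i = Σα_j − 1 = 6.4 > 0, so everyone contributes w_i; G^SO = 85, W^SO = 85 + 6.4·85 = 629.
Deadweight loss = 76.8.

76.8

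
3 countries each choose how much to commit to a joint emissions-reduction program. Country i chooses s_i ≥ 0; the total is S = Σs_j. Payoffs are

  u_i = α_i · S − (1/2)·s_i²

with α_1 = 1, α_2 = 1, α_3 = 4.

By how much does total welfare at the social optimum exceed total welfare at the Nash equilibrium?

Country i's FOC: ∂u_i/∂s_i = α_i − s_i = 0, so s_i* = α_i.
NE contributions = (1, 1, 4); S = 6.
W^NE = (Σα)·S − ½Σα_i² = 6² − ½·18 = 27.
Planner sets s_i = Σα_j = 6 for every i, so S^SO = 3·6 = 18.
W^SO = (Σα)·S^SO − ½·3·(Σα)² = (3/2)·6² = 54.
Deadweight loss = W^SO − W^NE = 27.

27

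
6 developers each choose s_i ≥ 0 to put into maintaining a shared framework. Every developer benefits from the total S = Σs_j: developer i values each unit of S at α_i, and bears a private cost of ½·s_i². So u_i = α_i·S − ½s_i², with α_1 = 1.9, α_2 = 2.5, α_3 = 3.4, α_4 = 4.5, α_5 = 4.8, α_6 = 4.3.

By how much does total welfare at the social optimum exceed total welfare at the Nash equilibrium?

957.52

Developer i's FOC: ∂u_i/∂s_i = α_i − s_i = 0, so s_i* = α_i.
NE contributions = (1.9, 2.5, 3.4, 4.5, 4.8, 4.3); S = 21.4.
W^NE = (Σα)·S − ½Σα_i² = 21.4² − ½·83.2 = 416.36.
Planner sets s_i = Σα_j = 21.4 for every i, so S^SO = 6·21.4 = 128.4.
W^SO = (Σα)·S^SO − ½·6·(Σα)² = (6/2)·21.4² = 1373.88.
Deadweight loss = W^SO − W^NE = 957.52.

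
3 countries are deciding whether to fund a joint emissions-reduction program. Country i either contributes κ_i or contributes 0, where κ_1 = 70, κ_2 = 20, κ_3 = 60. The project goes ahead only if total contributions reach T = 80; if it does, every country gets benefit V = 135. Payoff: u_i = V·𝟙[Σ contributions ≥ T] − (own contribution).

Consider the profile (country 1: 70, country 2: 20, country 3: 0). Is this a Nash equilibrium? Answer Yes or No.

Yes

Total = 90 ≥ 80: provided.
Country 1 (pledges 70, payoff 65): dropping to 0 → total 20, payoff 0. No gain.
Country 2 (pledges 20, payoff 115): dropping to 0 → total 70, payoff 0. No gain.
Country 3 (pledges 0, payoff 135): pledging 60 → total 150, payoff 75. No gain.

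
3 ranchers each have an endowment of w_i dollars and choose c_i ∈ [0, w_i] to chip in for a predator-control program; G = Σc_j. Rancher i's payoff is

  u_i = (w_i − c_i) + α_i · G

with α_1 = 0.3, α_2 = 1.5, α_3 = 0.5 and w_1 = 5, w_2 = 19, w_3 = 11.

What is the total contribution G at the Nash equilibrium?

∂u_i/∂c_i = α_i − 1, so rancher i contributes w_i if α_i > 1, else 0.
α_i > 1 for i ∈ {2}; NE contributions (0, 19, 0), G = 19.

19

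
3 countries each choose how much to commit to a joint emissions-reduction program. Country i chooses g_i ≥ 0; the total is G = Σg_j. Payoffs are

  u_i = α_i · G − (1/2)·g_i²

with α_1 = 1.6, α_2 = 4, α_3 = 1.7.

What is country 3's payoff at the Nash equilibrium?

Country i's FOC: ∂u_i/∂g_i = α_i − g_i = 0, so g_i* = α_i.
NE contributions = (1.6, 4, 1.7); G = 7.3.
u_3 = α_3·G − ½·(g_3)² = 1.7·7.3 − ½·1.7² = 10.965.

10.965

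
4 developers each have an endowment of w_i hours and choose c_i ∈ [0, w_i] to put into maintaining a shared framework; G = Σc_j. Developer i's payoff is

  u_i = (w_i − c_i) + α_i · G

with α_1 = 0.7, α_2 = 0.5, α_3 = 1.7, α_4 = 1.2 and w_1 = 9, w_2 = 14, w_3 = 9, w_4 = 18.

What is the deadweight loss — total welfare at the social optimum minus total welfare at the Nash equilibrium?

∂u_i/∂c_i = α_i − 1, so developer i contributes w_i if α_i > 1, else 0.
α_i > 1 for i ∈ {3, 4}; NE contributions (0, 0, 9, 18), G = 27.
W^NE = Σw_i − G^NE + (Σα_i)·G^NE = 50 + 3.1·27 = 133.7.
Planner: ∂(Σu_j)/∂c_i = Σα_j − 1 = 3.1 > 0, so everyone contributes w_i; G^SO = 50, W^SO = 50 + 3.1·50 = 205.
Deadweight loss = 71.3.

71.3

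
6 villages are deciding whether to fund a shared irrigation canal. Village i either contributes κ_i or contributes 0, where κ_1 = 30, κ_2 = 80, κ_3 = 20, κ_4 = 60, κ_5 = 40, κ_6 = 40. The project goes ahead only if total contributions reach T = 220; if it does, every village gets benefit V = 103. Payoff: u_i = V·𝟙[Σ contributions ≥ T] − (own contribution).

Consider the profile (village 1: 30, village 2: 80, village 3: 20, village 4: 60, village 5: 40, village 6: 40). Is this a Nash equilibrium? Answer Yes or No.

Total = 270 ≥ 220: provided.
Village 1 (pledges 30, payoff 73): dropping to 0 → total 240, payoff 103. Profitable deviation.

No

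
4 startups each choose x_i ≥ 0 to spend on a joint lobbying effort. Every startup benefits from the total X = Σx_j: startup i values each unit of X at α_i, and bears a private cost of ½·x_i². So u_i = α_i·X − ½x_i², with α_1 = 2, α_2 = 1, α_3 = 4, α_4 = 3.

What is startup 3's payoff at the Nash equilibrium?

32

Startup i's FOC: ∂u_i/∂x_i = α_i − x_i = 0, so x_i* = α_i.
NE contributions = (2, 1, 4, 3); X = 10.
u_3 = α_3·X − ½·(x_3)² = 4·10 − ½·4² = 32.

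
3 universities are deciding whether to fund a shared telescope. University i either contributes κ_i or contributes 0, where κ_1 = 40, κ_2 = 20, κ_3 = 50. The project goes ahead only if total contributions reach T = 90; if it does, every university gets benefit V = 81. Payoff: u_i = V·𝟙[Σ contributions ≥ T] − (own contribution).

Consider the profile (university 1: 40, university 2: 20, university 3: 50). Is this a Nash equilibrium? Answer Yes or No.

No

Total = 110 ≥ 90: provided.
University 1 (pledges 40, payoff 41): dropping to 0 → total 70, payoff 0. No gain.
University 2 (pledges 20, payoff 61): dropping to 0 → total 90, payoff 81. Profitable deviation.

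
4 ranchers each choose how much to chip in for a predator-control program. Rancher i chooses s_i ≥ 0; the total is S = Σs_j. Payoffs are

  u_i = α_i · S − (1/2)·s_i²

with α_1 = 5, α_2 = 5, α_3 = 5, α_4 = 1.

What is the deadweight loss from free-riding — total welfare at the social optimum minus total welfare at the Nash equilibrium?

Rancher i's FOC: ∂u_i/∂s_i = α_i − s_i = 0, so s_i* = α_i.
NE contributions = (5, 5, 5, 1); S = 16.
W^NE = (Σα)·S − ½Σα_i² = 16² − ½·76 = 218.
Planner sets s_i = Σα_j = 16 for every i, so S^SO = 4·16 = 64.
W^SO = (Σα)·S^SO − ½·4·(Σα)² = (4/2)·16² = 512.
Deadweight loss = W^SO − W^NE = 294.

294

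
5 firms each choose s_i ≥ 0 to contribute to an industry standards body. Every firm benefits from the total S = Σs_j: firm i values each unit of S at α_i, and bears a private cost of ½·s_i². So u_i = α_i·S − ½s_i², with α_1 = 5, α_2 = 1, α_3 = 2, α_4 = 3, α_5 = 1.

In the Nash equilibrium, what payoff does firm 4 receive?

Firm i's FOC: ∂u_i/∂s_i = α_i − s_i = 0, so s_i* = α_i.
NE contributions = (5, 1, 2, 3, 1); S = 12.
u_4 = α_4·S − ½·(s_4)² = 3·12 − ½·3² = 31.5.

31.5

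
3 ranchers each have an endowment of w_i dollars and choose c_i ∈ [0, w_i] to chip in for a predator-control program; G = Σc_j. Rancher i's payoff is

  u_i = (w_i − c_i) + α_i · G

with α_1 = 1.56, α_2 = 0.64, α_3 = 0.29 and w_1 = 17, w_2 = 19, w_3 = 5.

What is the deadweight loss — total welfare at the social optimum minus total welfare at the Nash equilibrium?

∂u_i/∂c_i = α_i − 1, so rancher i contributes w_i if α_i > 1, else 0.
α_i > 1 for i ∈ {1}; NE contributions (17, 0, 0), G = 17.
W^NE = Σw_i − G^NE + (Σα_i)·G^NE = 41 + 1.49·17 = 66.33.
Planner: ∂(Σu_j)/∂c_i = Σα_j − 1 = 1.49 > 0, so everyone contributes w_i; G^SO = 41, W^SO = 41 + 1.49·41 = 102.09.
Deadweight loss = 35.76.

35.76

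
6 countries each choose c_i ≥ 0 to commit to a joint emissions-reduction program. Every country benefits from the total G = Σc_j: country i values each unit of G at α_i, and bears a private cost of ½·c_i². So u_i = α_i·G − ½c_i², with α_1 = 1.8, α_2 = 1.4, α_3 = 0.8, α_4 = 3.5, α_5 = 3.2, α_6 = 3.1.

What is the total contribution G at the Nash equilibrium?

Country i's FOC: ∂u_i/∂c_i = α_i − c_i = 0, so c_i* = α_i.
NE contributions = (1.8, 1.4, 0.8, 3.5, 3.2, 3.1); G = 13.8.

13.8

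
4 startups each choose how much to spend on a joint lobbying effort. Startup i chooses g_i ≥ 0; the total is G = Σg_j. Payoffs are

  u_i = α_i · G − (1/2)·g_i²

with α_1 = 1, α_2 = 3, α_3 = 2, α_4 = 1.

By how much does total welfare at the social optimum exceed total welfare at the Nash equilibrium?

Startup i's FOC: ∂u_i/∂g_i = α_i − g_i = 0, so g_i* = α_i.
NE contributions = (1, 3, 2, 1); G = 7.
W^NE = (Σα)·G − ½Σα_i² = 7² − ½·15 = 41.5.
Planner sets g_i = Σα_j = 7 for every i, so G^SO = 4·7 = 28.
W^SO = (Σα)·G^SO − ½·4·(Σα)² = (4/2)·7² = 98.
Deadweight loss = W^SO − W^NE = 56.5.

56.5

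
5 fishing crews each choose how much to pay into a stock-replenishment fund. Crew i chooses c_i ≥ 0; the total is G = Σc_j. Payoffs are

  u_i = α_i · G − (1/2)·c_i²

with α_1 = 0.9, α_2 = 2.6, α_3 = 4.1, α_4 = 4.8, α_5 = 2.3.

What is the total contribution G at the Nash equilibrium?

14.7

Crew i's FOC: ∂u_i/∂c_i = α_i − c_i = 0, so c_i* = α_i.
NE contributions = (0.9, 2.6, 4.1, 4.8, 2.3); G = 14.7.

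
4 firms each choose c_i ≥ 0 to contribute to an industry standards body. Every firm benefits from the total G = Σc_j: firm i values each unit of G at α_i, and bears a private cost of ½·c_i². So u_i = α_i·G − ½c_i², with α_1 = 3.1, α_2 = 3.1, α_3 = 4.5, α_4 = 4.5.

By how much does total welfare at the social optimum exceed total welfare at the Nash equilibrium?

Firm i's FOC: ∂u_i/∂c_i = α_i − c_i = 0, so c_i* = α_i.
NE contributions = (3.1, 3.1, 4.5, 4.5); G = 15.2.
W^NE = (Σα)·G − ½Σα_i² = 15.2² − ½·59.72 = 201.18.
Planner sets c_i = Σα_j = 15.2 for every i, so G^SO = 4·15.2 = 60.8.
W^SO = (Σα)·G^SO − ½·4·(Σα)² = (4/2)·15.2² = 462.08.
Deadweight loss = W^SO − W^NE = 260.9.

260.9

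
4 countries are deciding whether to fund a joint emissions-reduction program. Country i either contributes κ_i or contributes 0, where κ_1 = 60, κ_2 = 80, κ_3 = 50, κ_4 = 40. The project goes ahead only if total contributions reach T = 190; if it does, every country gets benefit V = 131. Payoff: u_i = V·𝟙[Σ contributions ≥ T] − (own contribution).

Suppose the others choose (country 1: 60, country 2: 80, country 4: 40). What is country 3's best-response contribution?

50

Others' total = 180. Contributing 50 brings total to 230 ≥ 190: gain V − κ_3 = 81.
Best response: 50.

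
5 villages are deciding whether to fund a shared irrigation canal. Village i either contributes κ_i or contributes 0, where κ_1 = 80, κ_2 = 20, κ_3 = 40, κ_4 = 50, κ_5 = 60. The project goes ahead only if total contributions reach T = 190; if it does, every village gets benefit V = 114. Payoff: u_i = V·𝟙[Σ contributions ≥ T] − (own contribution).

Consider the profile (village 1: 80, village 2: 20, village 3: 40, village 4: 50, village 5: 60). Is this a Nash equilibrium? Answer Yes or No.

Total = 250 ≥ 190: provided.
Village 1 (pledges 80, payoff 34): dropping to 0 → total 170, payoff 0. No gain.
Village 2 (pledges 20, payoff 94): dropping to 0 → total 230, payoff 114. Profitable deviation.

No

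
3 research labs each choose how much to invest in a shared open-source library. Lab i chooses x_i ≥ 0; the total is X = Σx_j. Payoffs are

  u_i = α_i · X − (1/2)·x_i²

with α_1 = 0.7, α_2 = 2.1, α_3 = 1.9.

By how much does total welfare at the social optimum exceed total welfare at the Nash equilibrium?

Lab i's FOC: ∂u_i/∂x_i = α_i − x_i = 0, so x_i* = α_i.
NE contributions = (0.7, 2.1, 1.9); X = 4.7.
W^NE = (Σα)·X − ½Σα_i² = 4.7² − ½·8.51 = 17.835.
Planner sets x_i = Σα_j = 4.7 for every i, so X^SO = 3·4.7 = 14.1.
W^SO = (Σα)·X^SO − ½·3·(Σα)² = (3/2)·4.7² = 33.135.
Deadweight loss = W^SO − W^NE = 15.3.

15.3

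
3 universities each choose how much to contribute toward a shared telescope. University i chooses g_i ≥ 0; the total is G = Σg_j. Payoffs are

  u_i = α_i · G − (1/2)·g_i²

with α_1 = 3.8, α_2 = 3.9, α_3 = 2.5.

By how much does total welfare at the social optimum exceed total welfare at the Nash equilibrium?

69.97

University i's FOC: ∂u_i/∂g_i = α_i − g_i = 0, so g_i* = α_i.
NE contributions = (3.8, 3.9, 2.5); G = 10.2.
W^NE = (Σα)·G − ½Σα_i² = 10.2² − ½·35.9 = 86.09.
Planner sets g_i = Σα_j = 10.2 for every i, so G^SO = 3·10.2 = 30.6.
W^SO = (Σα)·G^SO − ½·3·(Σα)² = (3/2)·10.2² = 156.06.
Deadweight loss = W^SO − W^NE = 69.97.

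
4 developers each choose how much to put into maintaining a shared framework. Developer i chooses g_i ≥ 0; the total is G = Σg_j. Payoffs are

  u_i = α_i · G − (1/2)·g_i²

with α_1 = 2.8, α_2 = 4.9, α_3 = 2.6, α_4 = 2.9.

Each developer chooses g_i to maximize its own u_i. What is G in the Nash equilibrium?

13.2

Developer i's FOC: ∂u_i/∂g_i = α_i − g_i = 0, so g_i* = α_i.
NE contributions = (2.8, 4.9, 2.6, 2.9); G = 13.2.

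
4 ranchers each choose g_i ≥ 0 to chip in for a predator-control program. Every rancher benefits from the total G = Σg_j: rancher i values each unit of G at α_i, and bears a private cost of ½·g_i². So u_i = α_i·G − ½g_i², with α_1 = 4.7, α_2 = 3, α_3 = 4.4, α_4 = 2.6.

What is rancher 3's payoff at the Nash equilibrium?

Rancher i's FOC: ∂u_i/∂g_i = α_i − g_i = 0, so g_i* = α_i.
NE contributions = (4.7, 3, 4.4, 2.6); G = 14.7.
u_3 = α_3·G − ½·(g_3)² = 4.4·14.7 − ½·4.4² = 55.

55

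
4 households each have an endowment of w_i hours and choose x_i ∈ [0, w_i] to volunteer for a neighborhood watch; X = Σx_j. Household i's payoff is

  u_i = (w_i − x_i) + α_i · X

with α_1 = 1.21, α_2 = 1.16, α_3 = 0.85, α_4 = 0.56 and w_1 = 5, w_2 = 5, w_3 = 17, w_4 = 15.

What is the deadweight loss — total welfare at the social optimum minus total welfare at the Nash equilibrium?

88.96

∂u_i/∂x_i = α_i − 1, so household i contributes w_i if α_i > 1, else 0.
α_i > 1 for i ∈ {1, 2}; NE contributions (5, 5, 0, 0), X = 10.
W^NE = Σw_i − X^NE + (Σα_i)·X^NE = 42 + 2.78·10 = 69.8.
Planner: ∂(Σu_j)/∂x_i = Σα_j − 1 = 2.78 > 0, so everyone contributes w_i; X^SO = 42, W^SO = 42 + 2.78·42 = 158.76.
Deadweight loss = 88.96.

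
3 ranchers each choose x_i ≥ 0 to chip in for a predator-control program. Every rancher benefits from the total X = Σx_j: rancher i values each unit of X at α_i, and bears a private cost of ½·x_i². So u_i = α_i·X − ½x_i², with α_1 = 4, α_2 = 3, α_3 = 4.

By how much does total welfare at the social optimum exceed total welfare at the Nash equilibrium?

81

Rancher i's FOC: ∂u_i/∂x_i = α_i − x_i = 0, so x_i* = α_i.
NE contributions = (4, 3, 4); X = 11.
W^NE = (Σα)·X − ½Σα_i² = 11² − ½·41 = 100.5.
Planner sets x_i = Σα_j = 11 for every i, so X^SO = 3·11 = 33.
W^SO = (Σα)·X^SO − ½·3·(Σα)² = (3/2)·11² = 181.5.
Deadweight loss = W^SO − W^NE = 81.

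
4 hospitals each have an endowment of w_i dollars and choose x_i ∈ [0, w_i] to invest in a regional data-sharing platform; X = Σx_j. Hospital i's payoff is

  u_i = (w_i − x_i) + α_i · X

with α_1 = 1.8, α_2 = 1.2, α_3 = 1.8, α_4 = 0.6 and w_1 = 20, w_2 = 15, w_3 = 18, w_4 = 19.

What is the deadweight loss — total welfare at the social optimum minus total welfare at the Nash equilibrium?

∂u_i/∂x_i = α_i − 1, so hospital i contributes w_i if α_i > 1, else 0.
α_i > 1 for i ∈ {1, 2, 3}; NE contributions (20, 15, 18, 0), X = 53.
W^NE = Σw_i − X^NE + (Σα_i)·X^NE = 72 + 4.4·53 = 305.2.
Planner: ∂(Σu_j)/∂x_i = Σα_j − 1 = 4.4 > 0, so everyone contributes w_i; X^SO = 72, W^SO = 72 + 4.4·72 = 388.8.
Deadweight loss = 83.6.

83.6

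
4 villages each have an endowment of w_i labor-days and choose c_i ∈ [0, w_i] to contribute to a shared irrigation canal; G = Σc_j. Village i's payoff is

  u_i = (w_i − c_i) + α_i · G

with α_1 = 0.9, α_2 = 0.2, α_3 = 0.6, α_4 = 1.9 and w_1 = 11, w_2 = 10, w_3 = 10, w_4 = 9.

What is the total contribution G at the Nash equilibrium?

∂u_i/∂c_i = α_i − 1, so village i contributes w_i if α_i > 1, else 0.
α_i > 1 for i ∈ {4}; NE contributions (0, 0, 0, 9), G = 9.

9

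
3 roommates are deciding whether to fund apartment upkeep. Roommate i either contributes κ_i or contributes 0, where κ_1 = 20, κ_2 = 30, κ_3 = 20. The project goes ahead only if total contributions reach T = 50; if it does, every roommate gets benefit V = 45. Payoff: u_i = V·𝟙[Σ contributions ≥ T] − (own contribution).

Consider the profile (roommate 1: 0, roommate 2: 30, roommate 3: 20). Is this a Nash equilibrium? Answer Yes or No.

Yes

Total = 50 ≥ 50: provided.
Roommate 1 (pledges 0, payoff 45): pledging 20 → total 70, payoff 25. No gain.
Roommate 2 (pledges 30, payoff 15): dropping to 0 → total 20, payoff 0. No gain.
Roommate 3 (pledges 20, payoff 25): dropping to 0 → total 30, payoff 0. No gain.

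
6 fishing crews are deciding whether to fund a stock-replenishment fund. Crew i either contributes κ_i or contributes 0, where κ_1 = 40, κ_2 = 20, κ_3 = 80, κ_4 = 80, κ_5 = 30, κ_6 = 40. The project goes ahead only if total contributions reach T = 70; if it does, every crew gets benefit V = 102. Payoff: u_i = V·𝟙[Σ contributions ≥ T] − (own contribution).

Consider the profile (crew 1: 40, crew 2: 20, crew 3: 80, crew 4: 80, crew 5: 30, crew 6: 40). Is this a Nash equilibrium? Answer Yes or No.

No

Total = 290 ≥ 70: provided.
Crew 1 (pledges 40, payoff 62): dropping to 0 → total 250, payoff 102. Profitable deviation.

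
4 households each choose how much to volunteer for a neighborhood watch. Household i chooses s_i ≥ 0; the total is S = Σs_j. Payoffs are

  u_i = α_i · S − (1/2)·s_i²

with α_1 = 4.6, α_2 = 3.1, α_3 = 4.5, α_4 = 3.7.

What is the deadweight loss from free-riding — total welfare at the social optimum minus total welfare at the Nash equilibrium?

Household i's FOC: ∂u_i/∂s_i = α_i − s_i = 0, so s_i* = α_i.
NE contributions = (4.6, 3.1, 4.5, 3.7); S = 15.9.
W^NE = (Σα)·S − ½Σα_i² = 15.9² − ½·64.71 = 220.455.
Planner sets s_i = Σα_j = 15.9 for every i, so S^SO = 4·15.9 = 63.6.
W^SO = (Σα)·S^SO − ½·4·(Σα)² = (4/2)·15.9² = 505.62.
Deadweight loss = W^SO − W^NE = 285.165.

285.165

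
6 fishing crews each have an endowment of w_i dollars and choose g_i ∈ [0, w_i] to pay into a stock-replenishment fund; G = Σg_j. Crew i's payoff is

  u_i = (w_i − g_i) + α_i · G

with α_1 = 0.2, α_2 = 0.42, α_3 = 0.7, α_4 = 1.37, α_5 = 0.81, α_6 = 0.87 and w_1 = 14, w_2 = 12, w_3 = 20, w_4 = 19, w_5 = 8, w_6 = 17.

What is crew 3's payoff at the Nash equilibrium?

33.3

∂u_i/∂g_i = α_i − 1, so crew i contributes w_i if α_i > 1, else 0.
α_i > 1 for i ∈ {4}; NE contributions (0, 0, 0, 19, 0, 0), G = 19.
u_3 = (20 − 0) + 0.7·19 = 33.3.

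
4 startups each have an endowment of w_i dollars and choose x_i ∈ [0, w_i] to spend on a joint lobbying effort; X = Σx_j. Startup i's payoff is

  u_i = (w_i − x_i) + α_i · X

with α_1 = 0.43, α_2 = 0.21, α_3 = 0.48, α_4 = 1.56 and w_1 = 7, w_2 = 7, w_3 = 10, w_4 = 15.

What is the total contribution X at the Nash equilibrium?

∂u_i/∂x_i = α_i − 1, so startup i contributes w_i if α_i > 1, else 0.
α_i > 1 for i ∈ {4}; NE contributions (0, 0, 0, 15), X = 15.

15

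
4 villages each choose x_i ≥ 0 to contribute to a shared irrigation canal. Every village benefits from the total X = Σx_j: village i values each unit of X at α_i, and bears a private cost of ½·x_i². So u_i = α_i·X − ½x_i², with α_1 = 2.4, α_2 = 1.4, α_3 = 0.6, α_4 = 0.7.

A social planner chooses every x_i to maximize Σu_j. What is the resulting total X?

20.4

Planner FOC: ∂(Σu_j)/∂x_i = (Σα_j) − x_i = 0, so x_i^SO = Σα_j = 5.1 for every i; X^SO = 20.4.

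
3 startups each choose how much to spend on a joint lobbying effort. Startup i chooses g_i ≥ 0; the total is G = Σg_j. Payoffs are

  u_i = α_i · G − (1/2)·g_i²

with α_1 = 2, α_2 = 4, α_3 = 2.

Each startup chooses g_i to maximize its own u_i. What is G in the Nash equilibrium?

8

Startup i's FOC: ∂u_i/∂g_i = α_i − g_i = 0, so g_i* = α_i.
NE contributions = (2, 4, 2); G = 8.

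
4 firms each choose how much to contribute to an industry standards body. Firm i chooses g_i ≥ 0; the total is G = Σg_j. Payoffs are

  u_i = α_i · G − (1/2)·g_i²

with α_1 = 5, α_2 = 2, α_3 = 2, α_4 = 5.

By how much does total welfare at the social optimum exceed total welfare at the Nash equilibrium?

Firm i's FOC: ∂u_i/∂g_i = α_i − g_i = 0, so g_i* = α_i.
NE contributions = (5, 2, 2, 5); G = 14.
W^NE = (Σα)·G − ½Σα_i² = 14² − ½·58 = 167.
Planner sets g_i = Σα_j = 14 for every i, so G^SO = 4·14 = 56.
W^SO = (Σα)·G^SO − ½·4·(Σα)² = (4/2)·14² = 392.
Deadweight loss = W^SO − W^NE = 225.

225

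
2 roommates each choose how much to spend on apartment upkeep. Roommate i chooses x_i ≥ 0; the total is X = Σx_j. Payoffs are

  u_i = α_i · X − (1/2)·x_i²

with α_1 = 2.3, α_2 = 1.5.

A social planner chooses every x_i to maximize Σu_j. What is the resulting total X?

7.6

Planner FOC: ∂(Σu_j)/∂x_i = (Σα_j) − x_i = 0, so x_i^SO = Σα_j = 3.8 for every i; X^SO = 7.6.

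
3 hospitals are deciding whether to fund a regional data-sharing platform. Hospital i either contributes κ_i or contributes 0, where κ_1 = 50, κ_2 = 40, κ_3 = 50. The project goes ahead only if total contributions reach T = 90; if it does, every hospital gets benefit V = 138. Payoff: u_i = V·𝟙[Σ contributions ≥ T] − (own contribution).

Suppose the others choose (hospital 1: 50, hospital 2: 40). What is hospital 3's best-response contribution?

Others' total = 90 ≥ 90; contributing adds cost 50 for no extra benefit.
Best response: 0.

0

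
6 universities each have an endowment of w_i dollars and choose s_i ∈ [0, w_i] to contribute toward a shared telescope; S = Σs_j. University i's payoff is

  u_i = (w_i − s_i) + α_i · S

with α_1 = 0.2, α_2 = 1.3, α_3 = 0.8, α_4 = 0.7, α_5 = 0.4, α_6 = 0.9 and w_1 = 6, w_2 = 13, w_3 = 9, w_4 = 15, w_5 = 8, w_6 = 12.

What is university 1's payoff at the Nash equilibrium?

∂u_i/∂s_i = α_i − 1, so university i contributes w_i if α_i > 1, else 0.
α_i > 1 for i ∈ {2}; NE contributions (0, 13, 0, 0, 0, 0), S = 13.
u_1 = (6 − 0) + 0.2·13 = 8.6.

8.6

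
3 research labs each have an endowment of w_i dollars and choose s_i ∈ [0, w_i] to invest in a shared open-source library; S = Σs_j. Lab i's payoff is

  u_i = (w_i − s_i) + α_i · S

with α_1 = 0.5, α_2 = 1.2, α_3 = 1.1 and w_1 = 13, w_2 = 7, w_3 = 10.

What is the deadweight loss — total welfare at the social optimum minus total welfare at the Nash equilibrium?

∂u_i/∂s_i = α_i − 1, so lab i contributes w_i if α_i > 1, else 0.
α_i > 1 for i ∈ {2, 3}; NE contributions (0, 7, 10), S = 17.
W^NE = Σw_i − S^NE + (Σα_i)·S^NE = 30 + 1.8·17 = 60.6.
Planner: ∂(Σu_j)/∂s_i = Σα_j − 1 = 1.8 > 0, so everyone contributes w_i; S^SO = 30, W^SO = 30 + 1.8·30 = 84.
Deadweight loss = 23.4.

23.4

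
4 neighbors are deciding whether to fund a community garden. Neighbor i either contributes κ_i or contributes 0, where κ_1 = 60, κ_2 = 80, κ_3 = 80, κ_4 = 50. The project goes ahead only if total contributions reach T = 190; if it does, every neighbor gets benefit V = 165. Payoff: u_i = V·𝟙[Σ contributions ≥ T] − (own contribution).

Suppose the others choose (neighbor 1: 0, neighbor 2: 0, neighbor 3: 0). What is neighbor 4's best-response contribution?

0

Others' total = 0. Even contributing 50 gives 50 < 190: no benefit either way.
Best response: 0.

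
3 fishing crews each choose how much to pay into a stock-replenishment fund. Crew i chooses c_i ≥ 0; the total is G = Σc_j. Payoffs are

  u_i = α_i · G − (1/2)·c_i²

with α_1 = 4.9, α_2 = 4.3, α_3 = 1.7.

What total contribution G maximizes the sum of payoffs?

32.7

Planner FOC: ∂(Σu_j)/∂c_i = (Σα_j) − c_i = 0, so c_i^SO = Σα_j = 10.9 for every i; G^SO = 32.7.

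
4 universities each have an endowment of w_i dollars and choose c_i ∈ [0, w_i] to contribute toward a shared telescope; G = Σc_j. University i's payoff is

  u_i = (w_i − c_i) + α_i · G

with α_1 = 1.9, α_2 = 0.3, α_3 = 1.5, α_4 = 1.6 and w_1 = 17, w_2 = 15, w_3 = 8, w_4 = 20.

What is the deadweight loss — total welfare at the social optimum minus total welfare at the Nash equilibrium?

∂u_i/∂c_i = α_i − 1, so university i contributes w_i if α_i > 1, else 0.
α_i > 1 for i ∈ {1, 3, 4}; NE contributions (17, 0, 8, 20), G = 45.
W^NE = Σw_i − G^NE + (Σα_i)·G^NE = 60 + 4.3·45 = 253.5.
Planner: ∂(Σu_j)/∂c_i = Σα_j − 1 = 4.3 > 0, so everyone contributes w_i; G^SO = 60, W^SO = 60 + 4.3·60 = 318.
Deadweight loss = 64.5.

64.5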